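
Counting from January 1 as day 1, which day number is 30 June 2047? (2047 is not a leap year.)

Days in months before June: 31 + 28 + 31 + 30 + 31 = 151.
Plus 30 days into June → day 181.

181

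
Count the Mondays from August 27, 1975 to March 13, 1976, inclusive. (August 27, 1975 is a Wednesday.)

28

August 27, 1975 is a Wednesday; the first Monday on or after it is September 1, 1975 (5 days later).
From September 1, 1975 to March 13, 1976: 29 + 31 + 30 + 31 + 31 + 29 + 13 = 194 days (rest of September, October, November, December, January, February, March).
194 ÷ 7 = 27 full weeks with remainder 5, so 27 more Mondays after the first → 28.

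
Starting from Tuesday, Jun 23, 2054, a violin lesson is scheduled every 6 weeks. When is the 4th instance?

The 4th occurrence is 3 intervals after the first: 3 × 42 = 126 days after Jun 23, 2054.
Jun has 30 days — 7 days to the end of Jun leaves 119.
Jul has 31 days (88 left).
Aug has 31 days (57 left).
Sep has 30 days (27 left).
27 days into Oct → Oct 27, 2054.

Oct 27, 2054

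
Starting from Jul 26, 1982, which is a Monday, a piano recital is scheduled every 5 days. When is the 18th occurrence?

Oct 19, 1982

The 18th occurrence is 17 intervals after the first: 17 × 5 = 85 days after Jul 26, 1982.
Jul has 31 days — 5 days to the end of Jul leaves 80.
Aug has 31 days (49 left).
Sep has 30 days (19 left).
19 days into Oct → Oct 19, 1982.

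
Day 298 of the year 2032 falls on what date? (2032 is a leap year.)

Oct 24, 2032

Jan has 31 days (298 − 31 = 267 remain).
Feb has 29 days (267 − 29 = 238 remain).
Mar has 31 days (238 − 31 = 207 remain).
Apr has 30 days (207 − 30 = 177 remain).
May has 31 days (177 − 31 = 146 remain).
Jun has 30 days (146 − 30 = 116 remain).
Jul has 31 days (116 − 31 = 85 remain).
Aug has 31 days (85 − 31 = 54 remain).
Sep has 30 days (54 − 30 = 24 remain).
24 into Oct → Oct 24.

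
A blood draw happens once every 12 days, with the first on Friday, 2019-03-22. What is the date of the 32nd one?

2020-03-28

The 32nd occurrence is 31 intervals after the first: 31 × 12 = 372 days after 2019-03-22.
March has 31 days — 9 days to the end of March leaves 363.
April has 30 days (333 left).
May has 31 days (302 left).
June has 30 days (272 left).
July has 31 days (241 left).
August has 31 days (210 left).
September has 30 days (180 left).
October has 31 days (149 left).
November has 30 days (119 left).
December has 31 days (88 left).
January has 31 days (57 left).
February has 29 days (28 left).
28 days into March → 2020-03-28.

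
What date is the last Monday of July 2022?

2022-07-25

July 2022 begins on a Friday, so the first Monday is July 4 (3 days later).
July 2022 has 31 days. Adding weeks: 4, 11, 18, 25 — the last one ≤ 31 is the 25th.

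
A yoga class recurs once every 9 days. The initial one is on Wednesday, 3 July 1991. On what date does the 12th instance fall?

10 October 1991

The 12th occurrence is 11 intervals after the first: 11 × 9 = 99 days after 3 July 1991.
July has 31 days — 28 days to the end of July leaves 71.
August has 31 days (40 left).
September has 30 days (10 left).
10 days into October → 10 October 1991.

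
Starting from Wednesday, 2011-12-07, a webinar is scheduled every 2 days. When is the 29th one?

2012-02-01

The 29th occurrence is 28 intervals after the first: 28 × 2 = 56 days after 2011-12-07.
December has 31 days — 24 days to the end of December leaves 32.
January has 31 days (1 left).
1 day into February → 2012-02-01.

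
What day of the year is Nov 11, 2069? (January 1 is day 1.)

315

Days in months before Nov: 31 + 28 + 31 + 30 + 31 + 30 + 31 + 31 + 30 + 31 = 304.
Plus 11 days into Nov → day 315.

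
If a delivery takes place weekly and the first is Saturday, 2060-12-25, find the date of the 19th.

The 19th occurrence is 18 intervals after the first: 18 × 7 = 126 days after 2060-12-25.
December has 31 days — 6 days to the end of December leaves 120.
January has 31 days (89 left).
February has 28 days (61 left).
March has 31 days (30 left).
30 days into April → 2061-04-30.

2061-04-30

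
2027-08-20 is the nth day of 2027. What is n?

Days in months before August: 31 + 28 + 31 + 30 + 31 + 30 + 31 = 212.
Plus 20 days into August → day 232.

232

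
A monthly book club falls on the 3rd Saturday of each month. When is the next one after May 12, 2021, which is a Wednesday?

May 15, 2021

May 2021 starts on a Saturday; its first Saturday is the 1st, so the 3rd Saturday is the 15th — May 15, 2021.
May 15, 2021 is after May 12, 2021, so that is the next one.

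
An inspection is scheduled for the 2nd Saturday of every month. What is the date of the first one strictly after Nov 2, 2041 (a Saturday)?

Nov 9, 2041

Nov 2041 starts on a Friday; its first Saturday is the 2nd, so the 2nd Saturday is the 9th — Nov 9, 2041.
Nov 9, 2041 is after Nov 2, 2041, so that is the next one.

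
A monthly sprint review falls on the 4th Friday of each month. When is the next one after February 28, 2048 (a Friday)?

February 2048 starts on a Saturday; its first Friday is the 7th, so the 4th Friday is the 28th — February 28, 2048.
That is not after February 28, 2048, so look at March 2048.
March 2048 starts on a Sunday; its first Friday is the 6th, so the 4th Friday is the 27th — March 27, 2048.

March 27, 2048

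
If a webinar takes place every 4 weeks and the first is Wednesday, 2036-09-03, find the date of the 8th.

2037-03-18

The 8th occurrence is 7 intervals after the first: 7 × 28 = 196 days after 2036-09-03.
September has 30 days — 27 days to the end of September leaves 169.
October has 31 days (138 left).
November has 30 days (108 left).
December has 31 days (77 left).
January has 31 days (46 left).
February has 28 days (18 left).
18 days into March → 2037-03-18.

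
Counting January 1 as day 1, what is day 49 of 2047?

January has 31 days (49 − 31 = 18 remain).
18 into February → February 18.

18 February 2047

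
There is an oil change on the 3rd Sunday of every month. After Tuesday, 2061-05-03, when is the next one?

2061-05-15

May 2061 starts on a Sunday; its first Sunday is the 1st, so the 3rd Sunday is the 15th — 2061-05-15.
2061-05-15 is after 2061-05-03, so that is the next one.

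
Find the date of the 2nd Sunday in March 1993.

March 14, 1993

The first Sunday of March 1993 is March 7.
The 2nd Sunday is 1 weeks later: 7 + 7 = 14.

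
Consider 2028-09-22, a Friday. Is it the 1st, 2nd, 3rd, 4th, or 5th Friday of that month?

4th

Day 22 falls in week ⌈22/7⌉ of the month.
Days 1–7 hold the 1st Friday, 8–14 the 2nd, 15–21 the 3rd, 22–28 the 4th, 29–31 the 5th.
22 is in the range for the 4th.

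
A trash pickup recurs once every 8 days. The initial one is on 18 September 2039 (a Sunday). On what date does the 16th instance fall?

16 January 2040

The 16th occurrence is 15 intervals after the first: 15 × 8 = 120 days after 18 September 2039.
September has 30 days — 12 days to the end of September leaves 108.
October has 31 days (77 left).
November has 30 days (47 left).
December has 31 days (16 left).
16 days into January → 16 January 2040.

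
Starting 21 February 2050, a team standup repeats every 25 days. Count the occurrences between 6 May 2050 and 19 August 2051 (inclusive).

Occurrences land 25·i days after 21 February 2050 for i = 0, 1, 2, …
6 May 2050 is 74 days after the start; 74 ÷ 25 = 2 remainder 24; since the remainder is 24, round up to i = 3. First occurrence in the window: #4 on 7 May 2050 (3×25 = 75 days in).
19 August 2051 is 544 days after the start; 544 ÷ 25 = 21 remainder 19. Last occurrence in the window: #22 on 31 July 2051.
Occurrences #4 through #22: 19 in total.

19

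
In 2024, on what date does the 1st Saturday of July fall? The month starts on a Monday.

July 6, 2024

July 2024 begins on a Monday, so the first Saturday is July 6 (5 days later).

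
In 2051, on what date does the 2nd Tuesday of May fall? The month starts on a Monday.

2051-05-09

May 2051 begins on a Monday, so the first Tuesday is May 2 (1 day later).
The 2nd Tuesday is 1 weeks later: 2 + 7 = 9.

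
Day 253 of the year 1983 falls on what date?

1983-09-10

January has 31 days (253 − 31 = 222 remain).
February has 28 days (222 − 28 = 194 remain).
March has 31 days (194 − 31 = 163 remain).
April has 30 days (163 − 30 = 133 remain).
May has 31 days (133 − 31 = 102 remain).
June has 30 days (102 − 30 = 72 remain).
July has 31 days (72 − 31 = 41 remain).
August has 31 days (41 − 31 = 10 remain).
10 into September → September 10.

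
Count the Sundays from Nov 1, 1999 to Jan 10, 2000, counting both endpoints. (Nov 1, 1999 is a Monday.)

Nov 1, 1999 is a Monday; the first Sunday on or after it is Nov 7, 1999 (6 days later).
From Nov 7, 1999 to Jan 10, 2000: 23 + 31 + 10 = 64 days (rest of Nov, Dec, Jan).
64 ÷ 7 = 9 full weeks with remainder 1, so 9 more Sundays after the first → 10.

10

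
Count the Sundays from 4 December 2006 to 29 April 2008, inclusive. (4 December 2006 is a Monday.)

4 December 2006 is a Monday; the first Sunday on or after it is 10 December 2006 (6 days later).
From 10 December 2006 to 29 April 2008: 21 + 365 + 120 = 506 days (rest of 2006, 2007, to 29 April 2008 in 2008).
506 ÷ 7 = 72 full weeks with remainder 2, so 72 more Sundays after the first → 73.

73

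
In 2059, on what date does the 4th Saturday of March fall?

The first Saturday of March 2059 is March 1.
The 4th Saturday is 3 weeks later: 1 + 21 = 22.

March 22, 2059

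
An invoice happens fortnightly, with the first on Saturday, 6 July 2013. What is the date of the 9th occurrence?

The 9th occurrence is 8 intervals after the first: 8 × 14 = 112 days after 6 July 2013.
July has 31 days — 25 days to the end of July leaves 87.
August has 31 days (56 left).
September has 30 days (26 left).
26 days into October → 26 October 2013.

26 October 2013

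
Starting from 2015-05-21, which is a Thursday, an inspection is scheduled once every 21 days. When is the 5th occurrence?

The 5th occurrence is 4 intervals after the first: 4 × 21 = 84 days after 2015-05-21.
May has 31 days — 10 days to the end of May leaves 74.
June has 30 days (44 left).
July has 31 days (13 left).
13 days into August → 2015-08-13.

2015-08-13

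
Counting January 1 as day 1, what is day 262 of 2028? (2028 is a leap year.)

September 18, 2028

January has 31 days (262 − 31 = 231 remain).
February has 29 days (231 − 29 = 202 remain).
March has 31 days (202 − 31 = 171 remain).
April has 30 days (171 − 30 = 141 remain).
May has 31 days (141 − 31 = 110 remain).
June has 30 days (110 − 30 = 80 remain).
July has 31 days (80 − 31 = 49 remain).
August has 31 days (49 − 31 = 18 remain).
18 into September → September 18.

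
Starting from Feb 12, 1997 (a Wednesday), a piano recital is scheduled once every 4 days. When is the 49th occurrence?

Aug 23, 1997

The 49th occurrence is 48 intervals after the first: 48 × 4 = 192 days after Feb 12, 1997.
Feb has 28 days — 16 days to the end of Feb leaves 176.
Mar has 31 days (145 left).
Apr has 30 days (115 left).
May has 31 days (84 left).
Jun has 30 days (54 left).
Jul has 31 days (23 left).
23 days into Aug → Aug 23, 1997.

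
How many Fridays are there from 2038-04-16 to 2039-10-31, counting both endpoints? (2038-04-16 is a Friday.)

2038-04-16 is a Friday; the first Friday on or after it is 2038-04-16.
From 2038-04-16 to 2039-10-31: 259 + 304 = 563 days (rest of 2038, to 2039-10-31 in 2039).
563 ÷ 7 = 80 full weeks with remainder 3, so 80 more Fridays after the first → 81.

81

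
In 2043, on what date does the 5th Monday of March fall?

The first Monday of March 2043 is March 2.
The 5th Monday is 4 weeks later: 2 + 28 = 30.

30 March 2043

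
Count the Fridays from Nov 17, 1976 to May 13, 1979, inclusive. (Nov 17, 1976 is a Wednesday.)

Nov 17, 1976 is a Wednesday; the first Friday on or after it is Nov 19, 1976 (2 days later).
From Nov 19, 1976 to May 13, 1979: 42 + 365 + 365 + 133 = 905 days (rest of 1976, 1977, 1978, to May 13, 1979 in 1979).
905 ÷ 7 = 129 full weeks with remainder 2, so 129 more Fridays after the first → 130.

130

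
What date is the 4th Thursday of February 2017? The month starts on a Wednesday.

February 2017 begins on a Wednesday, so the first Thursday is February 2 (1 day later).
The 4th Thursday is 3 weeks later: 2 + 21 = 23.

February 23, 2017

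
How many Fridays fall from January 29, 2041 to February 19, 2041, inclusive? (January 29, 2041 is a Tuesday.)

January 29, 2041 is a Tuesday; the first Friday on or after it is February 1, 2041 (3 days later).
From February 1, 2041 to February 19, 2041 is 19 − 1 = 18 days.
18 ÷ 7 = 2 full weeks with remainder 4, so 2 more Fridays after the first → 3.

3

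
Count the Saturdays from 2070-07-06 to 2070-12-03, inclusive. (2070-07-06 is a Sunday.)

2070-07-06 is a Sunday; the first Saturday on or after it is 2070-07-12 (6 days later).
From 2070-07-12 to 2070-12-03: 19 + 31 + 30 + 31 + 30 + 3 = 144 days (rest of July, August, September, October, November, December).
144 ÷ 7 = 20 full weeks with remainder 4, so 20 more Saturdays after the first → 21.

21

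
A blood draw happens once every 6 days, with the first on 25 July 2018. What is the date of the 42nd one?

28 March 2019

The 42nd occurrence is 41 intervals after the first: 41 × 6 = 246 days after 25 July 2018.
July has 31 days — 6 days to the end of July leaves 240.
August has 31 days (209 left).
September has 30 days (179 left).
October has 31 days (148 left).
November has 30 days (118 left).
December has 31 days (87 left).
January has 31 days (56 left).
February has 28 days (28 left).
28 days into March → 28 March 2019.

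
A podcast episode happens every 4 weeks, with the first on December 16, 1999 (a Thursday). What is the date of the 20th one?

May 31, 2001

The 20th occurrence is 19 intervals after the first: 19 × 28 = 532 days after December 16, 1999.
December has 31 days — 15 days to the end of December leaves 517.
2000 has 366 days (151 left).
January has 31 days (120 left).
February has 28 days (92 left).
March has 31 days (61 left).
April has 30 days (31 left).
31 days into May → May 31, 2001.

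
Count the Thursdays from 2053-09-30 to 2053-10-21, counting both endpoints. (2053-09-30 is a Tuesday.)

3

2053-09-30 is a Tuesday; the first Thursday on or after it is 2053-10-02 (2 days later).
From 2053-10-02 to 2053-10-21 is 21 − 2 = 19 days.
19 ÷ 7 = 2 full weeks with remainder 5, so 2 more Thursdays after the first → 3.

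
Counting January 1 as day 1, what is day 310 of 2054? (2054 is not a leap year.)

Jan has 31 days (310 − 31 = 279 remain).
Feb has 28 days (279 − 28 = 251 remain).
Mar has 31 days (251 − 31 = 220 remain).
Apr has 30 days (220 − 30 = 190 remain).
May has 31 days (190 − 31 = 159 remain).
Jun has 30 days (159 − 30 = 129 remain).
Jul has 31 days (129 − 31 = 98 remain).
Aug has 31 days (98 − 31 = 67 remain).
Sep has 30 days (67 − 30 = 37 remain).
Oct has 31 days (37 − 31 = 6 remain).
6 into Nov → Nov 6.

Nov 6, 2054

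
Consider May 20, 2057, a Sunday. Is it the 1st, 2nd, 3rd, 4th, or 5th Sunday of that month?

3rd

Day 20 falls in week ⌈20/7⌉ of the month.
Days 1–7 hold the 1st Sunday, 8–14 the 2nd, 15–21 the 3rd, 22–28 the 4th, 29–31 the 5th.
20 is in the range for the 3rd.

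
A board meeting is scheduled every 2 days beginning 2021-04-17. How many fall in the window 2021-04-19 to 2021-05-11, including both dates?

12

Occurrences land 2·i days after 2021-04-17 for i = 0, 1, 2, …
2021-04-19 is 2 days after the start; 2 ÷ 2 = 1 remainder 0. First occurrence in the window: #2 on 2021-04-19 (1×2 = 2 days in).
2021-05-11 is 24 days after the start; 24 ÷ 2 = 12 remainder 0. Last occurrence in the window: #13 on 2021-05-11.
Occurrences #2 through #13: 12 in total.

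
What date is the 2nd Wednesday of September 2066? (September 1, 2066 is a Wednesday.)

September 2066 begins on a Wednesday, so the first Wednesday is September 1.
The 2nd Wednesday is 1 weeks later: 1 + 7 = 8.

8 September 2066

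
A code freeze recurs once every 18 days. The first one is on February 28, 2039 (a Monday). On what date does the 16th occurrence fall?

The 16th occurrence is 15 intervals after the first: 15 × 18 = 270 days after February 28, 2039.
February has 28 days — 0 days to the end of February leaves 270.
March has 31 days (239 left).
April has 30 days (209 left).
May has 31 days (178 left).
June has 30 days (148 left).
July has 31 days (117 left).
August has 31 days (86 left).
September has 30 days (56 left).
October has 31 days (25 left).
25 days into November → November 25, 2039.

November 25, 2039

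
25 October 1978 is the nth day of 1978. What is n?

298

Days in months before October: 31 + 28 + 31 + 30 + 31 + 30 + 31 + 31 + 30 = 273.
Plus 25 days into October → day 298.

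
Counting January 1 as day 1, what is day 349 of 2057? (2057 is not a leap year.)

January has 31 days (349 − 31 = 318 remain).
February has 28 days (318 − 28 = 290 remain).
March has 31 days (290 − 31 = 259 remain).
April has 30 days (259 − 30 = 229 remain).
May has 31 days (229 − 31 = 198 remain).
June has 30 days (198 − 30 = 168 remain).
July has 31 days (168 − 31 = 137 remain).
August has 31 days (137 − 31 = 106 remain).
September has 30 days (106 − 30 = 76 remain).
October has 31 days (76 − 31 = 45 remain).
November has 30 days (45 − 30 = 15 remain).
15 into December → December 15.

15 December 2057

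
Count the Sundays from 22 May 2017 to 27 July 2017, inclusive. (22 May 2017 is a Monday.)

9

22 May 2017 is a Monday; the first Sunday on or after it is 28 May 2017 (6 days later).
From 28 May 2017 to 27 July 2017: 3 + 30 + 27 = 60 days (rest of May, June, July).
60 ÷ 7 = 8 full weeks with remainder 4, so 8 more Sundays after the first → 9.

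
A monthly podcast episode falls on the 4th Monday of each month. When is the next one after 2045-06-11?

2045-06-26

June 2045 starts on a Thursday; its first Monday is the 5th, so the 4th Monday is the 26th — 2045-06-26.
2045-06-26 is after 2045-06-11, so that is the next one.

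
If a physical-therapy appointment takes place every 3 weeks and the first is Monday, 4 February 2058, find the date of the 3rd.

18 March 2058

The 3rd occurrence is 2 intervals after the first: 2 × 21 = 42 days after 4 February 2058.
February has 28 days — 24 days to the end of February leaves 18.
18 days into March → 18 March 2058.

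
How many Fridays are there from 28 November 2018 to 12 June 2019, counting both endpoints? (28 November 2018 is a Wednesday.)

28

28 November 2018 is a Wednesday; the first Friday on or after it is 30 November 2018 (2 days later).
From 30 November 2018 to 12 June 2019: 0 + 31 + 31 + 28 + 31 + 30 + 31 + 12 = 194 days (rest of November, December, January, February, March, April, May, June).
194 ÷ 7 = 27 full weeks with remainder 5, so 27 more Fridays after the first → 28.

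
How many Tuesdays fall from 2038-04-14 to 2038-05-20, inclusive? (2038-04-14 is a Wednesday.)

2038-04-14 is a Wednesday; the first Tuesday on or after it is 2038-04-20 (6 days later).
From 2038-04-20 to 2038-05-20: 10 + 20 = 30 days (rest of April, May).
30 ÷ 7 = 4 full weeks with remainder 2, so 4 more Tuesdays after the first → 5.

5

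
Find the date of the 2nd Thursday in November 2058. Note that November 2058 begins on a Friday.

November 2058 begins on a Friday, so the first Thursday is November 7 (6 days later).
The 2nd Thursday is 1 weeks later: 7 + 7 = 14.

2058-11-14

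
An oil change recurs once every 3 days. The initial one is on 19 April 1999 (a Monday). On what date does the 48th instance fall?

7 September 1999

The 48th occurrence is 47 intervals after the first: 47 × 3 = 141 days after 19 April 1999.
April has 30 days — 11 days to the end of April leaves 130.
May has 31 days (99 left).
June has 30 days (69 left).
July has 31 days (38 left).
August has 31 days (7 left).
7 days into September → 7 September 1999.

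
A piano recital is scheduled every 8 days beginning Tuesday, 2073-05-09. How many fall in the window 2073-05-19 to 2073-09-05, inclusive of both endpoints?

13

Occurrences land 8·i days after 2073-05-09 for i = 0, 1, 2, …
2073-05-19 is 10 days after the start; 10 ÷ 8 = 1 remainder 2; since the remainder is 2, round up to i = 2. First occurrence in the window: #3 on 2073-05-25 (2×8 = 16 days in).
2073-09-05 is 119 days after the start; 119 ÷ 8 = 14 remainder 7. Last occurrence in the window: #15 on 2073-08-29.
Occurrences #3 through #15: 13 in total.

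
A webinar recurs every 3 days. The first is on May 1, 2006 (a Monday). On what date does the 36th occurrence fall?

The 36th occurrence is 35 intervals after the first: 35 × 3 = 105 days after May 1, 2006.
May has 31 days — 30 days to the end of May leaves 75.
Jun has 30 days (45 left).
Jul has 31 days (14 left).
14 days into Aug → Aug 14, 2006.

Aug 14, 2006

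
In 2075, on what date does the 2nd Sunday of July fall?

July 2075 begins on a Monday, so the first Sunday is July 7 (6 days later).
The 2nd Sunday is 1 weeks later: 7 + 7 = 14.

14 July 2075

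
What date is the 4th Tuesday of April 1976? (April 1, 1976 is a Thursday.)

April 1976 begins on a Thursday, so the first Tuesday is April 6 (5 days later).
The 4th Tuesday is 3 weeks later: 6 + 21 = 27.

27 April 1976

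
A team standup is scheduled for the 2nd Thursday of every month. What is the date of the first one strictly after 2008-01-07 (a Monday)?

January 2008 starts on a Tuesday; its first Thursday is the 3rd, so the 2nd Thursday is the 10th — 2008-01-10.
2008-01-10 is after 2008-01-07, so that is the next one.

2008-01-10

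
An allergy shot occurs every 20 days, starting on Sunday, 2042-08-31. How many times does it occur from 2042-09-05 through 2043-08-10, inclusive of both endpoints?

17

Occurrences land 20·i days after 2042-08-31 for i = 0, 1, 2, …
2042-09-05 is 5 days after the start; 5 ÷ 20 = 0 remainder 5; since the remainder is 5, round up to i = 1. First occurrence in the window: #2 on 2042-09-20 (1×20 = 20 days in).
2043-08-10 is 344 days after the start; 344 ÷ 20 = 17 remainder 4. Last occurrence in the window: #18 on 2043-08-06.
Occurrences #2 through #18: 17 in total.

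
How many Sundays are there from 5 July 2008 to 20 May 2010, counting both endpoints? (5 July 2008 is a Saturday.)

5 July 2008 is a Saturday; the first Sunday on or after it is 6 July 2008 (1 day later).
From 6 July 2008 to 20 May 2010: 178 + 365 + 140 = 683 days (rest of 2008, 2009, to 20 May 2010 in 2010).
683 ÷ 7 = 97 full weeks with remainder 4, so 97 more Sundays after the first → 98.

98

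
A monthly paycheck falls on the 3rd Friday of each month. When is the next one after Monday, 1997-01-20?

January 1997 starts on a Wednesday; its first Friday is the 3rd, so the 3rd Friday is the 17th — 1997-01-17.
That is not after 1997-01-20, so look at February 1997.
February 1997 starts on a Saturday; its first Friday is the 7th, so the 3rd Friday is the 21st — 1997-02-21.

1997-02-21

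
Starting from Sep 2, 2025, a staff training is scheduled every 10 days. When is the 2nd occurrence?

Sep 12, 2025

The 2nd occurrence is 1 interval after the first: 1 × 10 = 10 days after Sep 2, 2025.
10 days later is Sep 12, 2025.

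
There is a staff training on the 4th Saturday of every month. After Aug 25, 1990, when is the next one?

Aug 1990 starts on a Wednesday; its first Saturday is the 4th, so the 4th Saturday is the 25th — Aug 25, 1990.
That is not after Aug 25, 1990, so look at Sep 1990.
Sep 1990 starts on a Saturday; its first Saturday is the 1st, so the 4th Saturday is the 22nd — Sep 22, 1990.

Sep 22, 1990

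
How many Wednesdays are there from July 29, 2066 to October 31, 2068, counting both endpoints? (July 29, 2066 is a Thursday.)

July 29, 2066 is a Thursday; the first Wednesday on or after it is August 4, 2066 (6 days later).
From August 4, 2066 to October 31, 2068: 149 + 365 + 305 = 819 days (rest of 2066, 2067, to October 31, 2068 in 2068).
819 ÷ 7 = 117 full weeks with remainder 0, so 117 more Wednesdays after the first → 118.

118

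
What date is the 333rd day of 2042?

Nov 29, 2042

Jan has 31 days (333 − 31 = 302 remain).
Feb has 28 days (302 − 28 = 274 remain).
Mar has 31 days (274 − 31 = 243 remain).
Apr has 30 days (243 − 30 = 213 remain).
May has 31 days (213 − 31 = 182 remain).
Jun has 30 days (182 − 30 = 152 remain).
Jul has 31 days (152 − 31 = 121 remain).
Aug has 31 days (121 − 31 = 90 remain).
Sep has 30 days (90 − 30 = 60 remain).
Oct has 31 days (60 − 31 = 29 remain).
29 into Nov → Nov 29.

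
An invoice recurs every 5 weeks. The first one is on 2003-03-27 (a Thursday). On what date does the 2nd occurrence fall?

The 2nd occurrence is 1 interval after the first: 1 × 35 = 35 days after 2003-03-27.
March has 31 days — 4 days to the end of March leaves 31.
April has 30 days (1 left).
1 day into May → 2003-05-01.

2003-05-01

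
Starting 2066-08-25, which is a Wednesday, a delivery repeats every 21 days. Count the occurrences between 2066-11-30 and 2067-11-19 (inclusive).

17

Occurrences land 21·i days after 2066-08-25 for i = 0, 1, 2, …
2066-11-30 is 97 days after the start; 97 ÷ 21 = 4 remainder 13; since the remainder is 13, round up to i = 5. First occurrence in the window: #6 on 2066-12-08 (5×21 = 105 days in).
2067-11-19 is 451 days after the start; 451 ÷ 21 = 21 remainder 10. Last occurrence in the window: #22 on 2067-11-09.
Occurrences #6 through #22: 17 in total.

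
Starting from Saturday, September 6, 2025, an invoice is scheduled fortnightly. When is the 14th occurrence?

The 14th occurrence is 13 intervals after the first: 13 × 14 = 182 days after September 6, 2025.
September has 30 days — 24 days to the end of September leaves 158.
October has 31 days (127 left).
November has 30 days (97 left).
December has 31 days (66 left).
January has 31 days (35 left).
February has 28 days (7 left).
7 days into March → March 7, 2026.

March 7, 2026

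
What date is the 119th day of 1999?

Apr 29, 1999

Jan has 31 days (119 − 31 = 88 remain).
Feb has 28 days (88 − 28 = 60 remain).
Mar has 31 days (60 − 31 = 29 remain).
29 into Apr → Apr 29.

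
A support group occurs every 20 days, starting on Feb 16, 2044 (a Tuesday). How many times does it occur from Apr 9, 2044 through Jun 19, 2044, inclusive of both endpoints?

4

Occurrences land 20·i days after Feb 16, 2044 for i = 0, 1, 2, …
Apr 9, 2044 is 53 days after the start; 53 ÷ 20 = 2 remainder 13; since the remainder is 13, round up to i = 3. First occurrence in the window: #4 on Apr 16, 2044 (3×20 = 60 days in).
Jun 19, 2044 is 124 days after the start; 124 ÷ 20 = 6 remainder 4. Last occurrence in the window: #7 on Jun 15, 2044.
Occurrences #4 through #7: 4 in total.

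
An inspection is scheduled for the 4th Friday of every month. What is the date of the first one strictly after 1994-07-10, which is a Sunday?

July 1994 starts on a Friday; its first Friday is the 1st, so the 4th Friday is the 22nd — 1994-07-22.
1994-07-22 is after 1994-07-10, so that is the next one.

1994-07-22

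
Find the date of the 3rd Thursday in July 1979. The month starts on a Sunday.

1979-07-19

July 1979 begins on a Sunday, so the first Thursday is July 5 (4 days later).
The 3rd Thursday is 2 weeks later: 5 + 14 = 19.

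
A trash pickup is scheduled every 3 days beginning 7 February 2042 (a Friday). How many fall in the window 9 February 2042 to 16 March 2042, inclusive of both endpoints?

12

Occurrences land 3·i days after 7 February 2042 for i = 0, 1, 2, …
9 February 2042 is 2 days after the start; 2 ÷ 3 = 0 remainder 2; since the remainder is 2, round up to i = 1. First occurrence in the window: #2 on 10 February 2042 (1×3 = 3 days in).
16 March 2042 is 37 days after the start; 37 ÷ 3 = 12 remainder 1. Last occurrence in the window: #13 on 15 March 2042.
Occurrences #2 through #13: 12 in total.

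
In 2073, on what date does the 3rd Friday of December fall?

The first Friday of December 2073 is December 1.
The 3rd Friday is 2 weeks later: 1 + 14 = 15.

December 15, 2073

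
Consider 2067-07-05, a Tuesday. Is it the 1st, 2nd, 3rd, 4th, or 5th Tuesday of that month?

1st

Day 5 falls in week ⌈5/7⌉ of the month.
Days 1–7 hold the 1st Tuesday, 8–14 the 2nd, 15–21 the 3rd, 22–28 the 4th, 29–31 the 5th.
5 is in the range for the 1st.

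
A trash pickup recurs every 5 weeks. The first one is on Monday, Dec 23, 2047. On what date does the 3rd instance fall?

Mar 2, 2048

The 3rd occurrence is 2 intervals after the first: 2 × 35 = 70 days after Dec 23, 2047.
Dec has 31 days — 8 days to the end of Dec leaves 62.
Jan has 31 days (31 left).
Feb has 29 days (2 left).
2 days into Mar → Mar 2, 2048.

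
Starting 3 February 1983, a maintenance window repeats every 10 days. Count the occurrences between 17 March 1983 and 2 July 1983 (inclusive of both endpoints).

10

Occurrences land 10·i days after 3 February 1983 for i = 0, 1, 2, …
17 March 1983 is 42 days after the start; 42 ÷ 10 = 4 remainder 2; since the remainder is 2, round up to i = 5. First occurrence in the window: #6 on 25 March 1983 (5×10 = 50 days in).
2 July 1983 is 149 days after the start; 149 ÷ 10 = 14 remainder 9. Last occurrence in the window: #15 on 23 June 1983.
Occurrences #6 through #15: 10 in total.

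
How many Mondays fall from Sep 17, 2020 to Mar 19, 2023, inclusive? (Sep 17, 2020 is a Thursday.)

Sep 17, 2020 is a Thursday; the first Monday on or after it is Sep 21, 2020 (4 days later).
From Sep 21, 2020 to Mar 19, 2023: 101 + 365 + 365 + 78 = 909 days (rest of 2020, 2021, 2022, to Mar 19, 2023 in 2023).
909 ÷ 7 = 129 full weeks with remainder 6, so 129 more Mondays after the first → 130.

130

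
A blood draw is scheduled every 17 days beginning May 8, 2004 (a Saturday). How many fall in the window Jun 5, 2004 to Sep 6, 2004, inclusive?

6

Occurrences land 17·i days after May 8, 2004 for i = 0, 1, 2, …
Jun 5, 2004 is 28 days after the start; 28 ÷ 17 = 1 remainder 11; since the remainder is 11, round up to i = 2. First occurrence in the window: #3 on Jun 11, 2004 (2×17 = 34 days in).
Sep 6, 2004 is 121 days after the start; 121 ÷ 17 = 7 remainder 2. Last occurrence in the window: #8 on Sep 4, 2004.
Occurrences #3 through #8: 6 in total.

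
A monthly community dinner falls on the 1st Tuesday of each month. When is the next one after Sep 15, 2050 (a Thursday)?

Sep 2050 starts on a Thursday, so its 1st Tuesday is Sep 6, 2050 (5 days in).
That is not after Sep 15, 2050, so look at Oct 2050.
Oct 2050 starts on a Saturday, so its 1st Tuesday is Oct 4, 2050 (3 days in).

Oct 4, 2050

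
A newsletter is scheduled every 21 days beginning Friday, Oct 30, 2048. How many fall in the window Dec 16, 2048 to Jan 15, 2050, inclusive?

Occurrences land 21·i days after Oct 30, 2048 for i = 0, 1, 2, …
Dec 16, 2048 is 47 days after the start; 47 ÷ 21 = 2 remainder 5; since the remainder is 5, round up to i = 3. First occurrence in the window: #4 on Jan 1, 2049 (3×21 = 63 days in).
Jan 15, 2050 is 442 days after the start; 442 ÷ 21 = 21 remainder 1. Last occurrence in the window: #22 on Jan 14, 2050.
Occurrences #4 through #22: 19 in total.

19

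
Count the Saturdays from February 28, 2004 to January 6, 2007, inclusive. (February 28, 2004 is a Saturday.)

February 28, 2004 is a Saturday; the first Saturday on or after it is February 28, 2004.
From February 28, 2004 to January 6, 2007: 307 + 365 + 365 + 6 = 1043 days (rest of 2004, 2005, 2006, to January 6, 2007 in 2007).
1043 ÷ 7 = 149 full weeks with remainder 0, so 149 more Saturdays after the first → 150.

150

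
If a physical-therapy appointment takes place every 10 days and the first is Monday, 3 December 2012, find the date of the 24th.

The 24th occurrence is 23 intervals after the first: 23 × 10 = 230 days after 3 December 2012.
December has 31 days — 28 days to the end of December leaves 202.
January has 31 days (171 left).
February has 28 days (143 left).
March has 31 days (112 left).
April has 30 days (82 left).
May has 31 days (51 left).
June has 30 days (21 left).
21 days into July → 21 July 2013.

21 July 2013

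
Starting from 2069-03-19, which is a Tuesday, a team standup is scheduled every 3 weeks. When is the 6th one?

2069-07-02

The 6th occurrence is 5 intervals after the first: 5 × 21 = 105 days after 2069-03-19.
March has 31 days — 12 days to the end of March leaves 93.
April has 30 days (63 left).
May has 31 days (32 left).
June has 30 days (2 left).
2 days into July → 2069-07-02.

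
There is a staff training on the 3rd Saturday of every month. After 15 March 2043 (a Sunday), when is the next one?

21 March 2043

March 2043 starts on a Sunday; its first Saturday is the 7th, so the 3rd Saturday is the 21st — 21 March 2043.
21 March 2043 is after 15 March 2043, so that is the next one.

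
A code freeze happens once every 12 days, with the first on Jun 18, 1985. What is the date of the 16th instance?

Dec 15, 1985

The 16th occurrence is 15 intervals after the first: 15 × 12 = 180 days after Jun 18, 1985.
Jun has 30 days — 12 days to the end of Jun leaves 168.
Jul has 31 days (137 left).
Aug has 31 days (106 left).
Sep has 30 days (76 left).
Oct has 31 days (45 left).
Nov has 30 days (15 left).
15 days into Dec → Dec 15, 1985.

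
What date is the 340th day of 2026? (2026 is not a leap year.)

January has 31 days (340 − 31 = 309 remain).
February has 28 days (309 − 28 = 281 remain).
March has 31 days (281 − 31 = 250 remain).
April has 30 days (250 − 30 = 220 remain).
May has 31 days (220 − 31 = 189 remain).
June has 30 days (189 − 30 = 159 remain).
July has 31 days (159 − 31 = 128 remain).
August has 31 days (128 − 31 = 97 remain).
September has 30 days (97 − 30 = 67 remain).
October has 31 days (67 − 31 = 36 remain).
November has 30 days (36 − 30 = 6 remain).
6 into December → December 6.

2026-12-06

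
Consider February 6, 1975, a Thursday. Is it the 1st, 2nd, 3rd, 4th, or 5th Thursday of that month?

Day 6 falls in week ⌈6/7⌉ of the month.
Days 1–7 hold the 1st Thursday, 8–14 the 2nd, 15–21 the 3rd, 22–28 the 4th, 29–31 the 5th.
6 is in the range for the 1st.

1st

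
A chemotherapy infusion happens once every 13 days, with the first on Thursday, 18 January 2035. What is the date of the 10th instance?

15 May 2035

The 10th occurrence is 9 intervals after the first: 9 × 13 = 117 days after 18 January 2035.
January has 31 days — 13 days to the end of January leaves 104.
February has 28 days (76 left).
March has 31 days (45 left).
April has 30 days (15 left).
15 days into May → 15 May 2035.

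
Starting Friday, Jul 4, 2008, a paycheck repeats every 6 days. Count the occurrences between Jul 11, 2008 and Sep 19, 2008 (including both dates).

Occurrences land 6·i days after Jul 4, 2008 for i = 0, 1, 2, …
Jul 11, 2008 is 7 days after the start; 7 ÷ 6 = 1 remainder 1; since the remainder is 1, round up to i = 2. First occurrence in the window: #3 on Jul 16, 2008 (2×6 = 12 days in).
Sep 19, 2008 is 77 days after the start; 77 ÷ 6 = 12 remainder 5. Last occurrence in the window: #13 on Sep 14, 2008.
Occurrences #3 through #13: 11 in total.

11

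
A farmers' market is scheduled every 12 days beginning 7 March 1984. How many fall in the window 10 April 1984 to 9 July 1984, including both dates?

8

Occurrences land 12·i days after 7 March 1984 for i = 0, 1, 2, …
10 April 1984 is 34 days after the start; 34 ÷ 12 = 2 remainder 10; since the remainder is 10, round up to i = 3. First occurrence in the window: #4 on 12 April 1984 (3×12 = 36 days in).
9 July 1984 is 124 days after the start; 124 ÷ 12 = 10 remainder 4. Last occurrence in the window: #11 on 5 July 1984.
Occurrences #4 through #11: 8 in total.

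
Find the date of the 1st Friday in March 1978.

March 1978 begins on a Wednesday, so the first Friday is March 3 (2 days later).

March 3, 1978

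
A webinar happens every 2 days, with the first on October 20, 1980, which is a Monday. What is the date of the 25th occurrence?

The 25th occurrence is 24 intervals after the first: 24 × 2 = 48 days after October 20, 1980.
October has 31 days — 11 days to the end of October leaves 37.
November has 30 days (7 left).
7 days into December → December 7, 1980.

December 7, 1980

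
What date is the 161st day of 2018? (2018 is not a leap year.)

Jan has 31 days (161 − 31 = 130 remain).
Feb has 28 days (130 − 28 = 102 remain).
Mar has 31 days (102 − 31 = 71 remain).
Apr has 30 days (71 − 30 = 41 remain).
May has 31 days (41 − 31 = 10 remain).
10 into Jun → Jun 10.

Jun 10, 2018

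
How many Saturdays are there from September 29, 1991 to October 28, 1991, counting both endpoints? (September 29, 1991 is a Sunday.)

September 29, 1991 is a Sunday; the first Saturday on or after it is October 5, 1991 (6 days later).
From October 5, 1991 to October 28, 1991 is 28 − 5 = 23 days.
23 ÷ 7 = 3 full weeks with remainder 2, so 3 more Saturdays after the first → 4.

4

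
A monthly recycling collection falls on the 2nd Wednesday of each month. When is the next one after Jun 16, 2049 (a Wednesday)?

Jul 14, 2049

Jun 2049 starts on a Tuesday; its first Wednesday is the 2nd, so the 2nd Wednesday is the 9th — Jun 9, 2049.
That is not after Jun 16, 2049, so look at Jul 2049.
Jul 2049 starts on a Thursday; its first Wednesday is the 7th, so the 2nd Wednesday is the 14th — Jul 14, 2049.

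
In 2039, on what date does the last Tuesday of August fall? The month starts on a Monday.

2039-08-30

August 2039 begins on a Monday, so the first Tuesday is August 2 (1 day later).
August 2039 has 31 days. Adding weeks: 2, 9, 16, 23, 30 — the last one ≤ 31 is the 30th.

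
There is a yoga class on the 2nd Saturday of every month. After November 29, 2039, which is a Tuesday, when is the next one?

December 10, 2039

November 2039 starts on a Tuesday; its first Saturday is the 5th, so the 2nd Saturday is the 12th — November 12, 2039.
That is not after November 29, 2039, so look at December 2039.
December 2039 starts on a Thursday; its first Saturday is the 3rd, so the 2nd Saturday is the 10th — December 10, 2039.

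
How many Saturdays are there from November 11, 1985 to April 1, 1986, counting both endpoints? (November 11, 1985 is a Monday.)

20

November 11, 1985 is a Monday; the first Saturday on or after it is November 16, 1985 (5 days later).
From November 16, 1985 to April 1, 1986: 14 + 31 + 31 + 28 + 31 + 1 = 136 days (rest of November, December, January, February, March, April).
136 ÷ 7 = 19 full weeks with remainder 3, so 19 more Saturdays after the first → 20.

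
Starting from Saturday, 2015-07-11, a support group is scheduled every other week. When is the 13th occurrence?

The 13th occurrence is 12 intervals after the first: 12 × 14 = 168 days after 2015-07-11.
July has 31 days — 20 days to the end of July leaves 148.
August has 31 days (117 left).
September has 30 days (87 left).
October has 31 days (56 left).
November has 30 days (26 left).
26 days into December → 2015-12-26.

2015-12-26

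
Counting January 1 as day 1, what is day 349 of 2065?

January has 31 days (349 − 31 = 318 remain).
February has 28 days (318 − 28 = 290 remain).
March has 31 days (290 − 31 = 259 remain).
April has 30 days (259 − 30 = 229 remain).
May has 31 days (229 − 31 = 198 remain).
June has 30 days (198 − 30 = 168 remain).
July has 31 days (168 − 31 = 137 remain).
August has 31 days (137 − 31 = 106 remain).
September has 30 days (106 − 30 = 76 remain).
October has 31 days (76 − 31 = 45 remain).
November has 30 days (45 − 30 = 15 remain).
15 into December → December 15.

December 15, 2065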